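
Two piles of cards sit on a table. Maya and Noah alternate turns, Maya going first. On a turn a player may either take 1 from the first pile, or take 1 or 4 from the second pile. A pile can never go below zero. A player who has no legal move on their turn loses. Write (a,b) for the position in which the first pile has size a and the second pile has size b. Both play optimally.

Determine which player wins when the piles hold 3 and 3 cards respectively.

Positions with no move are L. A position that does have a move is losing for the player to move precisely when every available move leads to a winning position for the opponent. Fill in the labels:
No move ever increases a pile, so every position that can arise here has a ≤ 3 and b ≤ 3; it is enough to label the cells with 0 ≤ a ≤ 3 and 0 ≤ b ≤ 3.
Every move lowers a or b (never raises either), so fill the grid row by row in increasing a, and left to right within a row: each cell's successors are then already labelled.
      b=0  b=1  b=2  b=3
a=0:    L    W    L    W
a=1:    W    L    W    L
a=2:    L    W    L    W
a=3:    W    L    W    L
Cells with no legal move (terminal, hence L): (0,0).
The remaining L cells, each justified by listing all of its moves:
(0,2): →(0,1)(W) only, which is W, so L
(1,1): →(0,1)(W), (1,0)(W) — all W, so L
(1,3): →(0,3)(W), (1,2)(W) — all W, so L
(2,0): →(1,0)(W) only, which is W, so L
(2,2): →(1,2)(W), (2,1)(W) — all W, so L
(3,1): →(2,1)(W), (3,0)(W) — all W, so L
(3,3): →(2,3)(W), (3,2)(W) — all W, so L
Every other cell has at least one move into one of the L cells above, so it is W.
Every move from (3,3) reaches a W position, so the mover loses.

Noah wins.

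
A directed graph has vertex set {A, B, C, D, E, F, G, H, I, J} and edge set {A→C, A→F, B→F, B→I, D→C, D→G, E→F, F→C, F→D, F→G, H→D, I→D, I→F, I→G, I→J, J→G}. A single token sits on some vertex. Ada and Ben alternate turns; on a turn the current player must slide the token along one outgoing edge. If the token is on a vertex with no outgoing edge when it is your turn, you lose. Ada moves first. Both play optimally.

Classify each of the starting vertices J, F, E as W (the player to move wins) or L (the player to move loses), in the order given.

J: W, F: W, E: L

Positions with no move are L. A position that does have a move is losing for the player to move precisely when every available move leads to a winning position for the opponent. Fill in the labels:
Every edge goes from a vertex to one that appears earlier in the order C, G, D, F, J, I, E, B, A, H, so processing vertices in that order labels each vertex after all of its successors.
C: no outgoing edge → L
G: no outgoing edge → L
D: can move to G, which is L ⇒ W
F: can move to G, which is L ⇒ W
J: can move to G, which is L ⇒ W
I: can move to G, which is L ⇒ W
E: the only move is to F(W), a W ⇒ L
B: moves to I(W), F(W); every one is W ⇒ L
A: can move to C, which is L ⇒ W
H: the only move is to D(W), a W ⇒ L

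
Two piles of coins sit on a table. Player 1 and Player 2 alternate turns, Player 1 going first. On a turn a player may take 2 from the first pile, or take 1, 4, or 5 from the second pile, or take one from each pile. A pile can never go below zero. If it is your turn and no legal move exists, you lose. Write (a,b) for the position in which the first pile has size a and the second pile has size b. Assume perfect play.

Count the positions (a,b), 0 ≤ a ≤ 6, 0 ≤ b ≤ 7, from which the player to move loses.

14

Classify positions by backward induction: terminal positions (no move available) are L. From any other position, the mover wins iff some move reaches an L.
Every move lowers a or b (never raises either), so fill the grid row by row in increasing a, and left to right within a row: each cell's successors are then already labelled.
      b=0  b=1  b=2  b=3  b=4  b=5  b=6  b=7
a=0:    L    W    L    W    W    W    W    W
a=1:    L    W    L    W    W    W    W    W
a=2:    W    W    W    W    L    W    L    W
a=3:    W    L    W    L    W    W    W    W
a=4:    L    W    W    L    W    W    W    W
a=5:    L    W    L    W    W    W    W    W
a=6:    W    W    L    W    L    W    W    W
Cells with no legal move (terminal, hence L): (0,0), (1,0).
The remaining L cells, each justified by listing all of its moves:
(0,2): L (sole option (0,1)(W) is W)
(1,2): L (options (1,1)(W), (0,1)(W) are all W)
(2,4): L (options (0,4)(W), (2,3)(W), (2,0)(W), (1,3)(W) are all W)
(2,6): L (options (0,6)(W), (2,5)(W), (2,2)(W), (2,1)(W), (1,5)(W) are all W)
(3,1): L (options (1,1)(W), (3,0)(W), (2,0)(W) are all W)
(3,3): L (options (1,3)(W), (3,2)(W), (2,2)(W) are all W)
(4,0): L (sole option (2,0)(W) is W)
(4,3): L (options (2,3)(W), (4,2)(W), (3,2)(W) are all W)
(5,0): L (sole option (3,0)(W) is W)
(5,2): L (options (3,2)(W), (5,1)(W), (4,1)(W) are all W)
(6,2): L (options (4,2)(W), (6,1)(W), (5,1)(W) are all W)
(6,4): L (options (4,4)(W), (6,3)(W), (6,0)(W), (5,3)(W) are all W)
Every other cell has at least one move into one of the L cells above, so it is W.
L cells per row: a=0: 2, a=1: 2, a=2: 2, a=3: 2, a=4: 2, a=5: 2, a=6: 2; total 14.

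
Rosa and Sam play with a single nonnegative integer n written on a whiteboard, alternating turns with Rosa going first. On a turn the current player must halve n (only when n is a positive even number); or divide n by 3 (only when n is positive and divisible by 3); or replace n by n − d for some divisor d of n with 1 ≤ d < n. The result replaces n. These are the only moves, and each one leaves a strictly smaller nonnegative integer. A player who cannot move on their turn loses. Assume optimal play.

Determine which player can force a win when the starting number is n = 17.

Use the standard recursion: the mover loses at a terminal position; elsewhere, the mover wins exactly when some move hands the opponent an L position.
n=0: no move → L
n=1: no move → L
n=2: can move to 1, which is L ⇒ W
n=3: can move to 1, which is L ⇒ W
n=4: moves to 2(W), 3(W); every one is W ⇒ L
n=5: can move to 4, which is L ⇒ W
n=6: can move to 4, which is L ⇒ W
n=7: the only move is to 6(W), a W ⇒ L
n=8: can move to 4, which is L ⇒ W
n=9: moves to 3(W), 6(W), 8(W); every one is W ⇒ L
n=10: can move to 9, which is L ⇒ W
n=11: the only move is to 10(W), a W ⇒ L
n=12: can move to 4, which is L ⇒ W
n=13: the only move is to 12(W), a W ⇒ L
n=14: can move to 7, which is L ⇒ W
n=15: moves to 5(W), 10(W), 12(W), 14(W); every one is W ⇒ L
n=16: can move to 15, which is L ⇒ W
n=17: the only move is to 16(W), a W ⇒ L
Every move from 17 reaches a W position, so the mover loses.

Sam wins.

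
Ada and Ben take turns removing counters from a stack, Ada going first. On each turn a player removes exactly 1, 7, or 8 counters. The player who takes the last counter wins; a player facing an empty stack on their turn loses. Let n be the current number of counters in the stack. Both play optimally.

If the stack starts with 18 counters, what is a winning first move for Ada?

Classify positions by backward induction: terminal positions (no move available) are L. From any other position, the mover wins iff some move reaches an L.
n=0: no move → L
n=1: →0(L), so W
n=2: →1(W) only, which is W, so L
n=3: →2(L), so W
n=4: →3(W) only, which is W, so L
n=5: →4(L), so W
n=6: →5(W) only, which is W, so L
n=7: →6(L), so W
n=8: →0(L), so W
n=9: →2(L), so W
n=10: →2(L), so W
n=11: →4(L), so W
n=12: →4(L), so W
n=13: →6(L), so W
n=14: →6(L), so W
n=15: →14(W), 8(W), 7(W) — all W, so L
n=16: →15(L), so W
n=17: →16(W), 10(W), 9(W) — all W, so L
n=18: →17(L), so W
From 18, the L positions reachable in one move are: 17.

Remove 1, leaving 17.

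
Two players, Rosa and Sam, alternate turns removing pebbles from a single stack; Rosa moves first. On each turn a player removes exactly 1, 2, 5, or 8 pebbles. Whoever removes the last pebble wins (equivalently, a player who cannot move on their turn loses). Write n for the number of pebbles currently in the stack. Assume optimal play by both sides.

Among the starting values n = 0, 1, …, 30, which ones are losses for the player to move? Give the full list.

0, 3, 6, 9, 12, 15, 18, 21, 24, 27, 30

Classify positions by backward induction: terminal positions (no move available) are L. From any other position, the mover wins iff some move reaches an L.
n=0: no move → L
n=1: reaches L-position 0 → W
n=2: reaches L-position 0 → W
n=3: only reaches 2(W), 1(W), all W → L
n=4: reaches L-position 3 → W
n=5: reaches L-position 3 → W
n=6: only reaches 5(W), 4(W), 1(W), all W → L
n=7: reaches L-position 6 → W
n=8: reaches L-position 6 → W
n=9: only reaches 8(W), 7(W), 4(W), 1(W), all W → L
n=10: reaches L-position 9 → W
n=11: reaches L-position 9 → W
n=12: only reaches 11(W), 10(W), 7(W), 4(W), all W → L
n=13: reaches L-position 12 → W
n=14: reaches L-position 12 → W
n=15: only reaches 14(W), 13(W), 10(W), 7(W), all W → L
n=16: reaches L-position 15 → W
n=17: reaches L-position 15 → W
n=18: only reaches 17(W), 16(W), 13(W), 10(W), all W → L
n=19: reaches L-position 18 → W
n=20: reaches L-position 18 → W
n=21: only reaches 20(W), 19(W), 16(W), 13(W), all W → L
n=22: reaches L-position 21 → W
n=23: reaches L-position 21 → W
n=24: only reaches 23(W), 22(W), 19(W), 16(W), all W → L
n=25: reaches L-position 24 → W
n=26: reaches L-position 24 → W
n=27: only reaches 26(W), 25(W), 22(W), 19(W), all W → L
n=28: reaches L-position 27 → W
n=29: reaches L-position 27 → W
n=30: only reaches 29(W), 28(W), 25(W), 22(W), all W → L
Reading off the rows marked L gives the requested list; there are 11 such values of n.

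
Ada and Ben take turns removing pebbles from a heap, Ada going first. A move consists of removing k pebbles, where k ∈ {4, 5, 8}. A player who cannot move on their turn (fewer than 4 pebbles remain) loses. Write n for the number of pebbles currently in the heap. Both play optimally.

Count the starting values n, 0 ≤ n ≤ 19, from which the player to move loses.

Build the W/L table. Terminal = L. A non-terminal position is W if it has a move to some L; otherwise it is L.
n=0: no move → L
n=1: no move → L
n=2: no move → L
n=3: no move → L
n=4: can move to 0, which is L ⇒ W
n=5: can move to 1, which is L ⇒ W
n=6: can move to 2, which is L ⇒ W
n=7: can move to 3, which is L ⇒ W
n=8: can move to 3, which is L ⇒ W
n=9: can move to 1, which is L ⇒ W
n=10: can move to 2, which is L ⇒ W
n=11: can move to 3, which is L ⇒ W
n=12: moves to 8(W), 7(W), 4(W); every one is W ⇒ L
n=13: moves to 9(W), 8(W), 5(W); every one is W ⇒ L
n=14: moves to 10(W), 9(W), 6(W); every one is W ⇒ L
n=15: moves to 11(W), 10(W), 7(W); every one is W ⇒ L
n=16: can move to 12, which is L ⇒ W
n=17: can move to 13, which is L ⇒ W
n=18: can move to 14, which is L ⇒ W
n=19: can move to 15, which is L ⇒ W
L entries with 0 ≤ n ≤ 19: n = 0, 1, 2, 3, 12, 13, 14, 15; that makes 8.

8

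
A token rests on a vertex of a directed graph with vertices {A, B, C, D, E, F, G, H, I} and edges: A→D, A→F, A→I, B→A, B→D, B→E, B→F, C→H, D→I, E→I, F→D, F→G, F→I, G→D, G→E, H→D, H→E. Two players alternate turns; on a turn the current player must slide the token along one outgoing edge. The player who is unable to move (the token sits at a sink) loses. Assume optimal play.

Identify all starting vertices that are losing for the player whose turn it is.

Work bottom-up. With no move the player to move loses. Otherwise the position is W if at least one move leads to an L position for the opponent, and L if every move leads to a W.
Every edge goes from a vertex to one that appears earlier in the order I, D, E, G, F, A, H, C, B, so processing vertices in that order labels each vertex after all of its successors.
I: no outgoing edge → L
D: →I(L), so W
E: →I(L), so W
G: →E(W), D(W) — all W, so L
F: →G(L), so W
A: →I(L), so W
H: →E(W), D(W) — all W, so L
C: →H(L), so W
B: →A(W), F(W), E(W), D(W) — all W, so L
Reading off the rows marked L gives the requested list; there are 4 such vertices.

B, G, H, I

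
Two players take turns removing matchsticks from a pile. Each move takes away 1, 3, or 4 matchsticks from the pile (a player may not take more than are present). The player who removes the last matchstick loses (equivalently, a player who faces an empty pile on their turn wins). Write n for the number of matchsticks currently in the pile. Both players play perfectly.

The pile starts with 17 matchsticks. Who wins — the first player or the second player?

The second player wins.

Classify positions by backward induction: terminal positions (no move available) are W. From any other position, the mover wins iff some move reaches an L.
n=0: no move; the opponent has just taken the last matchstick and therefore loses → W
n=1: only reaches 0(W), which is W → L
n=2: reaches L-position 1 → W
n=3: only reaches 2(W), 0(W), all W → L
n=4: reaches L-position 3 → W
n=5: reaches L-position 1 → W
n=6: reaches L-position 3 → W
n=7: reaches L-position 3 → W
n=8: only reaches 7(W), 5(W), 4(W), all W → L
n=9: reaches L-position 8 → W
n=10: only reaches 9(W), 7(W), 6(W), all W → L
n=11: reaches L-position 10 → W
n=12: reaches L-position 8 → W
n=13: reaches L-position 10 → W
n=14: reaches L-position 10 → W
n=15: only reaches 14(W), 12(W), 11(W), all W → L
n=16: reaches L-position 15 → W
n=17: only reaches 16(W), 14(W), 13(W), all W → L
Every move from 17 reaches a W position, so the mover loses.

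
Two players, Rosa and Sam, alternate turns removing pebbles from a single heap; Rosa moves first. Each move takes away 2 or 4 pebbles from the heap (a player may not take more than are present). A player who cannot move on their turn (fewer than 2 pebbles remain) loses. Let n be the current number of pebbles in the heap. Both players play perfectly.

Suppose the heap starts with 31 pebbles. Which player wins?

Label each position W (a win for the player to move) or L (a loss). A position with no legal move is L; any other position is W exactly when some move reaches an L, and L when every move reaches a W.
n=0: no move → L
n=1: no move → L
n=2: can move to 0, which is L ⇒ W
n=3: can move to 1, which is L ⇒ W
n=4: can move to 0, which is L ⇒ W
n=5: can move to 1, which is L ⇒ W
n=6: moves to 4(W), 2(W); every one is W ⇒ L
n=7: moves to 5(W), 3(W); every one is W ⇒ L
n=8: can move to 6, which is L ⇒ W
n=9: can move to 7, which is L ⇒ W
n=10: can move to 6, which is L ⇒ W
n=11: can move to 7, which is L ⇒ W
n=12: moves to 10(W), 8(W); every one is W ⇒ L
n=13: moves to 11(W), 9(W); every one is W ⇒ L
n=14: can move to 12, which is L ⇒ W
n=15: can move to 13, which is L ⇒ W
n=16: can move to 12, which is L ⇒ W
n=17: can move to 13, which is L ⇒ W
n=18: moves to 16(W), 14(W); every one is W ⇒ L
n=19: moves to 17(W), 15(W); every one is W ⇒ L
n=20: can move to 18, which is L ⇒ W
n=21: can move to 19, which is L ⇒ W
n=22: can move to 18, which is L ⇒ W
n=23: can move to 19, which is L ⇒ W
n=24: moves to 22(W), 20(W); every one is W ⇒ L
n=25: moves to 23(W), 21(W); every one is W ⇒ L
n=26: can move to 24, which is L ⇒ W
n=27: can move to 25, which is L ⇒ W
n=28: can move to 24, which is L ⇒ W
n=29: can move to 25, which is L ⇒ W
n=30: moves to 28(W), 26(W); every one is W ⇒ L
n=31: moves to 29(W), 27(W); every one is W ⇒ L
The starting position 31 is L: whatever Rosa does, the opponent receives a W position.

Sam wins.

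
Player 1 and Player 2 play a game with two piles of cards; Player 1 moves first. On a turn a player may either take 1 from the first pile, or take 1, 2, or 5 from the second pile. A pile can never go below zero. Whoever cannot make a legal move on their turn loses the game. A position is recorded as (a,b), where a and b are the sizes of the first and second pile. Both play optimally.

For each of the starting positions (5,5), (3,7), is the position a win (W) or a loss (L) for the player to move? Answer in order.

(5,5): W, (3,7): L

Build the W/L table. Terminal = L. A non-terminal position is W if it has a move to some L; otherwise it is L.
No move ever increases a pile, so every position that can arise here has a ≤ 5 and b ≤ 7; it is enough to label the cells with 0 ≤ a ≤ 5 and 0 ≤ b ≤ 7.
Every move lowers a or b (never raises either), so fill the grid row by row in increasing a, and left to right within a row: each cell's successors are then already labelled.
      b=0  b=1  b=2  b=3  b=4  b=5  b=6  b=7
a=0:    L    W    W    L    W    W    L    W
a=1:    W    L    W    W    L    W    W    L
a=2:    L    W    W    L    W    W    L    W
a=3:    W    L    W    W    L    W    W    L
a=4:    L    W    W    L    W    W    L    W
a=5:    W    L    W    W    L    W    W    L
Cells with no legal move (terminal, hence L): (0,0).
The remaining L cells, each justified by listing all of its moves:
(0,3): L (options (0,2)(W), (0,1)(W) are all W)
(0,6): L (options (0,5)(W), (0,4)(W), (0,1)(W) are all W)
(1,1): L (options (0,1)(W), (1,0)(W) are all W)
(1,4): L (options (0,4)(W), (1,3)(W), (1,2)(W) are all W)
(1,7): L (options (0,7)(W), (1,6)(W), (1,5)(W), (1,2)(W) are all W)
(2,0): L (sole option (1,0)(W) is W)
(2,3): L (options (1,3)(W), (2,2)(W), (2,1)(W) are all W)
(2,6): L (options (1,6)(W), (2,5)(W), (2,4)(W), (2,1)(W) are all W)
(3,1): L (options (2,1)(W), (3,0)(W) are all W)
(3,4): L (options (2,4)(W), (3,3)(W), (3,2)(W) are all W)
(3,7): L (options (2,7)(W), (3,6)(W), (3,5)(W), (3,2)(W) are all W)
(4,0): L (sole option (3,0)(W) is W)
(4,3): L (options (3,3)(W), (4,2)(W), (4,1)(W) are all W)
(4,6): L (options (3,6)(W), (4,5)(W), (4,4)(W), (4,1)(W) are all W)
(5,1): L (options (4,1)(W), (5,0)(W) are all W)
(5,4): L (options (4,4)(W), (5,3)(W), (5,2)(W) are all W)
(5,7): L (options (4,7)(W), (5,6)(W), (5,5)(W), (5,2)(W) are all W)
Every other cell has at least one move into one of the L cells above, so it is W.
(5,5): the move to (5,4) reaches an L cell, so W
(3,7): one of the L cells justified above, so L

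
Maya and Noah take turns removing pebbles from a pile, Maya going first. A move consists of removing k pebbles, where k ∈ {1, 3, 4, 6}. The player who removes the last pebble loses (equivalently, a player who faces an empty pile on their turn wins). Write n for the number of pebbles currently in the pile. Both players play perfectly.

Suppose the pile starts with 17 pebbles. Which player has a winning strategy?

Noah wins.

Use the standard recursion: the mover wins at a terminal position; elsewhere, the mover wins exactly when some move hands the opponent an L position.
n=0: no move; the opponent has just taken the last pebble and therefore loses → W
n=1: →0(W) only, which is W, so L
n=2: →1(L), so W
n=3: →2(W), 0(W) — all W, so L
n=4: →3(L), so W
n=5: →1(L), so W
n=6: →3(L), so W
n=7: →3(L), so W
n=8: →7(W), 5(W), 4(W), 2(W) — all W, so L
n=9: →8(L), so W
n=10: →9(W), 7(W), 6(W), 4(W) — all W, so L
n=11: →10(L), so W
n=12: →8(L), so W
n=13: →10(L), so W
n=14: →10(L), so W
n=15: →14(W), 12(W), 11(W), 9(W) — all W, so L
n=16: →15(L), so W
n=17: →16(W), 14(W), 13(W), 11(W) — all W, so L
The starting position 17 is L: whatever Maya does, the opponent receives a W position.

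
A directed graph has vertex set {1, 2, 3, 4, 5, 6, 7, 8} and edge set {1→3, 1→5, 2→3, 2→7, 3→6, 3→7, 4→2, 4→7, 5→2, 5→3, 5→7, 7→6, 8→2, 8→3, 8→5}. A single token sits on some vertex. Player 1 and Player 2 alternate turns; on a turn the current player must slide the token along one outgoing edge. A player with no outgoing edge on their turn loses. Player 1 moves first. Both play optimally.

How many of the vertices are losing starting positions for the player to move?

Use the standard recursion: the mover loses at a terminal position; elsewhere, the mover wins exactly when some move hands the opponent an L position.
Every edge goes from a vertex to one that appears earlier in the order 6, 7, 3, 2, 5, 1, 8, 4, so processing vertices in that order labels each vertex after all of its successors.
6: no outgoing edge → L
7: reaches L-position 6 → W
3: reaches L-position 6 → W
2: only reaches 3(W), 7(W), all W → L
5: reaches L-position 2 → W
1: only reaches 5(W), 3(W), all W → L
8: reaches L-position 2 → W
4: reaches L-position 2 → W
The L vertices are 1, 2, 6; that is 3 in all.

3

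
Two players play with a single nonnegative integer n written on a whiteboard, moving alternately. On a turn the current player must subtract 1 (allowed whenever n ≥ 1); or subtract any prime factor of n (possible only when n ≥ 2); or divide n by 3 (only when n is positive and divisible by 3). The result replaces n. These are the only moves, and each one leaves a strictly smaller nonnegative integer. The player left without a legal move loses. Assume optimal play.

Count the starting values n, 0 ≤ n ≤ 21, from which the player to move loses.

Label each position W (a win for the player to move) or L (a loss). A position with no legal move is L; any other position is W exactly when some move reaches an L, and L when every move reaches a W.
n=0: no move → L
n=1: reaches L-position 0 → W
n=2: reaches L-position 0 → W
n=3: reaches L-position 0 → W
n=4: only reaches 2(W), 3(W), all W → L
n=5: reaches L-position 0 → W
n=6: reaches L-position 4 → W
n=7: reaches L-position 0 → W
n=8: only reaches 6(W), 7(W), all W → L
n=9: reaches L-position 8 → W
n=10: reaches L-position 8 → W
n=11: reaches L-position 0 → W
n=12: reaches L-position 4 → W
n=13: reaches L-position 0 → W
n=14: only reaches 7(W), 12(W), 13(W), all W → L
n=15: reaches L-position 14 → W
n=16: reaches L-position 14 → W
n=17: reaches L-position 0 → W
n=18: only reaches 6(W), 15(W), 16(W), 17(W), all W → L
n=19: reaches L-position 0 → W
n=20: reaches L-position 18 → W
n=21: reaches L-position 14 → W
L entries with 0 ≤ n ≤ 21: n = 0, 4, 8, 14, 18; that makes 5.

5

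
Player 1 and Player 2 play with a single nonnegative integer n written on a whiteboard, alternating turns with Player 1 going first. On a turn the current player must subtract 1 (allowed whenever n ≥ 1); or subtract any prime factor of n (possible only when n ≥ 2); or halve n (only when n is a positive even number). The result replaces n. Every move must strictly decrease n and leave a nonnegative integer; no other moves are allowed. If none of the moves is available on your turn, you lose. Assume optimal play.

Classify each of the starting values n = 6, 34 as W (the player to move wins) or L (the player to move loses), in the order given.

6: W, 34: L

Label each position W (a win for the player to move) or L (a loss). A position with no legal move is L; any other position is W exactly when some move reaches an L, and L when every move reaches a W.
n=0: no move → L
n=1: →0(L), so W
n=2: →0(L), so W
n=3: →0(L), so W
n=4: →2(W), 3(W) — all W, so L
n=5: →0(L), so W
n=6: →4(L), so W
n=7: →0(L), so W
n=8: →4(L), so W
n=9: →6(W), 8(W) — all W, so L
n=10: →9(L), so W
n=11: →0(L), so W
n=12: →9(L), so W
n=13: →0(L), so W
n=14: →7(W), 12(W), 13(W) — all W, so L
n=15: →14(L), so W
n=16: →14(L), so W
n=17: →0(L), so W
n=18: →9(L), so W
n=19: →0(L), so W
n=20: →10(W), 15(W), 18(W), 19(W) — all W, so L
n=21: →14(L), so W
n=22: →20(L), so W
n=23: →0(L), so W
n=24: →12(W), 21(W), 22(W), 23(W) — all W, so L
n=25: →20(L), so W
n=26: →24(L), so W
n=27: →24(L), so W
n=28: →14(L), so W
n=29: →0(L), so W
n=30: →15(W), 25(W), 27(W), 28(W), 29(W) — all W, so L
n=31: →0(L), so W
n=32: →30(L), so W
n=33: →30(L), so W
n=34: →17(W), 32(W), 33(W) — all W, so L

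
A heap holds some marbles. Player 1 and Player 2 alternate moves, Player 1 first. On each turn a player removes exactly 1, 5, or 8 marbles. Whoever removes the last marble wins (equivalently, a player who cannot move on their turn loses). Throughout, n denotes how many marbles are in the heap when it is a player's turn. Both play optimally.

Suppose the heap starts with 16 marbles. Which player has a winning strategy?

Use the standard recursion: the mover loses at a terminal position; elsewhere, the mover wins exactly when some move hands the opponent an L position.
n=0: no move → L
n=1: can move to 0, which is L ⇒ W
n=2: the only move is to 1(W), a W ⇒ L
n=3: can move to 2, which is L ⇒ W
n=4: the only move is to 3(W), a W ⇒ L
n=5: can move to 4, which is L ⇒ W
n=6: moves to 5(W), 1(W); every one is W ⇒ L
n=7: can move to 6, which is L ⇒ W
n=8: can move to 0, which is L ⇒ W
n=9: can move to 4, which is L ⇒ W
n=10: can move to 2, which is L ⇒ W
n=11: can move to 6, which is L ⇒ W
n=12: can move to 4, which is L ⇒ W
n=13: moves to 12(W), 8(W), 5(W); every one is W ⇒ L
n=14: can move to 13, which is L ⇒ W
n=15: moves to 14(W), 10(W), 7(W); every one is W ⇒ L
n=16: can move to 15, which is L ⇒ W
The starting position 16 is W: Player 1 should remove 1, leaving 15, handing over an L position.

Player 1 wins.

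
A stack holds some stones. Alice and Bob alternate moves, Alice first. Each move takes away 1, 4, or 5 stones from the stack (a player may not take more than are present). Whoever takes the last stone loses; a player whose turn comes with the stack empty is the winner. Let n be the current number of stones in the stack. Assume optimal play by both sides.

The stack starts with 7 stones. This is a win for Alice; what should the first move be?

Remove 4, leaving 3.

Compute win/loss labels from the base case upward. A position with no move is W. Any other position is W if it can reach an L in one move, else L.
n=0: no move; the opponent has just taken the last stone and therefore loses → W
n=1: →0(W) only, which is W, so L
n=2: →1(L), so W
n=3: →2(W) only, which is W, so L
n=4: →3(L), so W
n=5: →1(L), so W
n=6: →1(L), so W
n=7: →3(L), so W
From 7, the L positions reachable in one move are: 3.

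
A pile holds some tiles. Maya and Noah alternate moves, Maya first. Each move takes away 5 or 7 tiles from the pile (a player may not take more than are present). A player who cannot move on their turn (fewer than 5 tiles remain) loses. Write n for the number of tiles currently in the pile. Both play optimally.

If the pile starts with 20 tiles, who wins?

Maya wins.

Build the W/L table. Terminal = L. A non-terminal position is W if it has a move to some L; otherwise it is L.
n=0: no move → L
n=1: no move → L
n=2: no move → L
n=3: no move → L
n=4: no move → L
n=5: W (go to 0, an L position)
n=6: W (go to 1, an L position)
n=7: W (go to 2, an L position)
n=8: W (go to 3, an L position)
n=9: W (go to 4, an L position)
n=10: W (go to 3, an L position)
n=11: W (go to 4, an L position)
n=12: L (options 7(W), 5(W) are all W)
n=13: L (options 8(W), 6(W) are all W)
n=14: L (options 9(W), 7(W) are all W)
n=15: L (options 10(W), 8(W) are all W)
n=16: L (options 11(W), 9(W) are all W)
n=17: W (go to 12, an L position)
n=18: W (go to 13, an L position)
n=19: W (go to 14, an L position)
n=20: W (go to 15, an L position)
From 20 Maya can remove 5, leaving 15, reaching an L position.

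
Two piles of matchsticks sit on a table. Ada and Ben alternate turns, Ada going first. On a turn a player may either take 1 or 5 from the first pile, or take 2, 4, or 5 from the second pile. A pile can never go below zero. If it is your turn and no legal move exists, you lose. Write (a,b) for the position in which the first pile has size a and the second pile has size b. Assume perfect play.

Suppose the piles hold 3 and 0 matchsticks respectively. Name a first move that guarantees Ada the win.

Positions with no move are L. A position that does have a move is losing for the player to move precisely when every available move leads to a winning position for the opponent. Fill in the labels:
No move ever increases a pile, so every position that can arise here has a ≤ 3 and b ≤ 0; it is enough to label the cells with 0 ≤ a ≤ 3 and 0 ≤ b ≤ 0.
Every move lowers a or b (never raises either), so fill the grid row by row in increasing a, and left to right within a row: each cell's successors are then already labelled.
      b=0
a=0:    L
a=1:    W
a=2:    L
a=3:    W
Cells with no legal move (terminal, hence L): (0,0).
The remaining L cells, each justified by listing all of its moves:
(2,0): →(1,0)(W) only, which is W, so L
Every other cell has at least one move into one of the L cells above, so it is W.
From (3,0), the L positions reachable in one move are: (2,0).

Move to (2,0).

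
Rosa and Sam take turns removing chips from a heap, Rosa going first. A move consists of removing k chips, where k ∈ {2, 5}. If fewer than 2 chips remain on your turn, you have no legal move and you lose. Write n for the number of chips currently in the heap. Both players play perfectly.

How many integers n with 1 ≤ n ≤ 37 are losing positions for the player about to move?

16

Compute win/loss labels from the base case upward. A position with no move is L. Any other position is W if it can reach an L in one move, else L.
n=0: no move → L
n=1: no move → L
n=2: reaches L-position 0 → W
n=3: reaches L-position 1 → W
n=4: only reaches 2(W), which is W → L
n=5: reaches L-position 0 → W
n=6: reaches L-position 4 → W
n=7: only reaches 5(W), 2(W), all W → L
n=8: only reaches 6(W), 3(W), all W → L
n=9: reaches L-position 7 → W
n=10: reaches L-position 8 → W
n=11: only reaches 9(W), 6(W), all W → L
n=12: reaches L-position 7 → W
n=13: reaches L-position 11 → W
n=14: only reaches 12(W), 9(W), all W → L
n=15: only reaches 13(W), 10(W), all W → L
n=16: reaches L-position 14 → W
n=17: reaches L-position 15 → W
n=18: only reaches 16(W), 13(W), all W → L
n=19: reaches L-position 14 → W
n=20: reaches L-position 18 → W
n=21: only reaches 19(W), 16(W), all W → L
n=22: only reaches 20(W), 17(W), all W → L
n=23: reaches L-position 21 → W
n=24: reaches L-position 22 → W
n=25: only reaches 23(W), 20(W), all W → L
n=26: reaches L-position 21 → W
n=27: reaches L-position 25 → W
n=28: only reaches 26(W), 23(W), all W → L
n=29: only reaches 27(W), 24(W), all W → L
n=30: reaches L-position 28 → W
n=31: reaches L-position 29 → W
n=32: only reaches 30(W), 27(W), all W → L
n=33: reaches L-position 28 → W
n=34: reaches L-position 32 → W
n=35: only reaches 33(W), 30(W), all W → L
n=36: only reaches 34(W), 31(W), all W → L
n=37: reaches L-position 35 → W
L entries with 1 ≤ n ≤ 37 (n=0 is outside the asked range and is not counted): n = 1, 4, 7, 8, 11, 14, 15, 18, 21, 22, 25, 28, 29, 32, 35, 36; that makes 16.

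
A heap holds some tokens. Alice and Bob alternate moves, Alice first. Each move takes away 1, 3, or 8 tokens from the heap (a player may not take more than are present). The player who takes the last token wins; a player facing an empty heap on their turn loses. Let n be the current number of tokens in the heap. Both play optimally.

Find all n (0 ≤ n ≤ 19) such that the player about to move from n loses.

Label each position W (a win for the player to move) or L (a loss). A position with no legal move is L; any other position is W exactly when some move reaches an L, and L when every move reaches a W.
n=0: no move → L
n=1: W (go to 0, an L position)
n=2: L (sole option 1(W) is W)
n=3: W (go to 2, an L position)
n=4: L (options 3(W), 1(W) are all W)
n=5: W (go to 4, an L position)
n=6: L (options 5(W), 3(W) are all W)
n=7: W (go to 6, an L position)
n=8: W (go to 0, an L position)
n=9: W (go to 6, an L position)
n=10: W (go to 2, an L position)
n=11: L (options 10(W), 8(W), 3(W) are all W)
n=12: W (go to 11, an L position)
n=13: L (options 12(W), 10(W), 5(W) are all W)
n=14: W (go to 13, an L position)
n=15: L (options 14(W), 12(W), 7(W) are all W)
n=16: W (go to 15, an L position)
n=17: L (options 16(W), 14(W), 9(W) are all W)
n=18: W (go to 17, an L position)
n=19: W (go to 11, an L position)
The losing starting values of n are exactly the entries labelled L in this table (8 of them).

0, 2, 4, 6, 11, 13, 15, 17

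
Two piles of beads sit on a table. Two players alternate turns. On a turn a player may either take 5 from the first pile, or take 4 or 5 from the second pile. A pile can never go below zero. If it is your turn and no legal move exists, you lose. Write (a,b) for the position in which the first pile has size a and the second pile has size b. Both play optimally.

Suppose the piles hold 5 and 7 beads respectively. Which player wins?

The second player wins.

Work bottom-up. With no move the player to move loses. Otherwise the position is W if at least one move leads to an L position for the opponent, and L if every move leads to a W.
No move ever increases a pile, so every position that can arise here has a ≤ 5 and b ≤ 7; it is enough to label the cells with 0 ≤ a ≤ 5 and 0 ≤ b ≤ 7.
Every move lowers a or b (never raises either), so fill the grid row by row in increasing a, and left to right within a row: each cell's successors are then already labelled.
      b=0  b=1  b=2  b=3  b=4  b=5  b=6  b=7
a=0:    L    L    L    L    W    W    W    W
a=1:    L    L    L    L    W    W    W    W
a=2:    L    L    L    L    W    W    W    W
a=3:    L    L    L    L    W    W    W    W
a=4:    L    L    L    L    W    W    W    W
a=5:    W    W    W    W    L    L    L    L
Cells with no legal move (terminal, hence L): (0,0), (0,1), (0,2), (0,3), (1,0), (1,1), (1,2), (1,3), (2,0), (2,1), (2,2), (2,3), (3,0), (3,1), (3,2), (3,3), (4,0), (4,1), (4,2), (4,3).
The remaining L cells, each justified by listing all of its moves:
(5,4): →(0,4)(W), (5,0)(W) — all W, so L
(5,5): →(0,5)(W), (5,1)(W), (5,0)(W) — all W, so L
(5,6): →(0,6)(W), (5,2)(W), (5,1)(W) — all W, so L
(5,7): →(0,7)(W), (5,3)(W), (5,2)(W) — all W, so L
Every other cell has at least one move into one of the L cells above, so it is W.
The starting position (5,7) is L: whatever the player to move does, the opponent receives a W position.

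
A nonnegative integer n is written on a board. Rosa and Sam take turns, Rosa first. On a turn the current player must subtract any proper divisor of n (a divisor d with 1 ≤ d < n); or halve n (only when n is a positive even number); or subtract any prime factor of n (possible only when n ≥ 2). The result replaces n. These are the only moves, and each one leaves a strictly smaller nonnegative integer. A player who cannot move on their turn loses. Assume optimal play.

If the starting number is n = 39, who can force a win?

Classify positions by backward induction: terminal positions (no move available) are L. From any other position, the mover wins iff some move reaches an L.
n=0: no move → L
n=1: no move → L
n=2: reaches L-position 0 → W
n=3: reaches L-position 0 → W
n=4: only reaches 2(W), 3(W), all W → L
n=5: reaches L-position 0 → W
n=6: reaches L-position 4 → W
n=7: reaches L-position 0 → W
n=8: reaches L-position 4 → W
n=9: only reaches 6(W), 8(W), all W → L
n=10: reaches L-position 9 → W
n=11: reaches L-position 0 → W
n=12: reaches L-position 9 → W
n=13: reaches L-position 0 → W
n=14: only reaches 7(W), 12(W), 13(W), all W → L
n=15: reaches L-position 14 → W
n=16: reaches L-position 14 → W
n=17: reaches L-position 0 → W
n=18: reaches L-position 9 → W
n=19: reaches L-position 0 → W
n=20: only reaches 10(W), 15(W), 16(W), 18(W), 19(W), all W → L
n=21: reaches L-position 14 → W
n=22: reaches L-position 20 → W
n=23: reaches L-position 0 → W
n=24: reaches L-position 20 → W
n=25: reaches L-position 20 → W
n=26: only reaches 13(W), 24(W), 25(W), all W → L
n=27: reaches L-position 26 → W
n=28: reaches L-position 14 → W
n=29: reaches L-position 0 → W
n=30: reaches L-position 20 → W
n=31: reaches L-position 0 → W
n=32: only reaches 16(W), 24(W), 28(W), 30(W), 31(W), all W → L
n=33: reaches L-position 32 → W
n=34: reaches L-position 32 → W
n=35: only reaches 28(W), 30(W), 34(W), all W → L
n=36: reaches L-position 32 → W
n=37: reaches L-position 0 → W
n=38: only reaches 19(W), 36(W), 37(W), all W → L
n=39: reaches L-position 26 → W
The starting position 39 is W: Rosa should move to 26, handing over an L position.

Rosa wins.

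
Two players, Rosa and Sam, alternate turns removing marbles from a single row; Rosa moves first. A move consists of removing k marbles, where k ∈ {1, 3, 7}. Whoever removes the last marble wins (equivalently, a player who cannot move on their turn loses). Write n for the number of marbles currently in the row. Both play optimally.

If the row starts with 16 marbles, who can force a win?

Classify positions by backward induction: terminal positions (no move available) are L. From any other position, the mover wins iff some move reaches an L.
n=0: no move → L
n=1: W (go to 0, an L position)
n=2: L (sole option 1(W) is W)
n=3: W (go to 2, an L position)
n=4: L (options 3(W), 1(W) are all W)
n=5: W (go to 4, an L position)
n=6: L (options 5(W), 3(W) are all W)
n=7: W (go to 6, an L position)
n=8: L (options 7(W), 5(W), 1(W) are all W)
n=9: W (go to 8, an L position)
n=10: L (options 9(W), 7(W), 3(W) are all W)
n=11: W (go to 10, an L position)
n=12: L (options 11(W), 9(W), 5(W) are all W)
n=13: W (go to 12, an L position)
n=14: L (options 13(W), 11(W), 7(W) are all W)
n=15: W (go to 14, an L position)
n=16: L (options 15(W), 13(W), 9(W) are all W)
Every move from 16 reaches a W position, so the mover loses.

Sam wins.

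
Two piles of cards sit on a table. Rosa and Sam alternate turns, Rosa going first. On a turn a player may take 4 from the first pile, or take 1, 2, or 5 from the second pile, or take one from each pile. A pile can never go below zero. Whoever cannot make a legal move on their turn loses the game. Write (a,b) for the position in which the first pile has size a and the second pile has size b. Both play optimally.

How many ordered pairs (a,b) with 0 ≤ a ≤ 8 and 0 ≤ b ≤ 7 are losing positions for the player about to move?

Build the W/L table. Terminal = L. A non-terminal position is W if it has a move to some L; otherwise it is L.
Every move lowers a or b (never raises either), so fill the grid row by row in increasing a, and left to right within a row: each cell's successors are then already labelled.
      b=0  b=1  b=2  b=3  b=4  b=5  b=6  b=7
a=0:    L    W    W    L    W    W    L    W
a=1:    L    W    W    L    W    W    L    W
a=2:    L    W    W    L    W    W    L    W
a=3:    L    W    W    L    W    W    L    W
a=4:    W    W    L    W    W    L    W    W
a=5:    W    L    W    W    L    W    W    L
a=6:    W    L    W    W    L    W    W    L
a=7:    W    L    W    W    L    W    W    L
a=8:    L    W    W    L    W    W    L    W
Cells with no legal move (terminal, hence L): (0,0), (1,0), (2,0), (3,0).
The remaining L cells, each justified by listing all of its moves:
(0,3): moves to (0,2)(W), (0,1)(W); every one is W ⇒ L
(0,6): moves to (0,5)(W), (0,4)(W), (0,1)(W); every one is W ⇒ L
(1,3): moves to (1,2)(W), (1,1)(W), (0,2)(W); every one is W ⇒ L
(1,6): moves to (1,5)(W), (1,4)(W), (1,1)(W), (0,5)(W); every one is W ⇒ L
(2,3): moves to (2,2)(W), (2,1)(W), (1,2)(W); every one is W ⇒ L
(2,6): moves to (2,5)(W), (2,4)(W), (2,1)(W), (1,5)(W); every one is W ⇒ L
(3,3): moves to (3,2)(W), (3,1)(W), (2,2)(W); every one is W ⇒ L
(3,6): moves to (3,5)(W), (3,4)(W), (3,1)(W), (2,5)(W); every one is W ⇒ L
(4,2): moves to (0,2)(W), (4,1)(W), (4,0)(W), (3,1)(W); every one is W ⇒ L
(4,5): moves to (0,5)(W), (4,4)(W), (4,3)(W), (4,0)(W), (3,4)(W); every one is W ⇒ L
(5,1): moves to (1,1)(W), (5,0)(W), (4,0)(W); every one is W ⇒ L
(5,4): moves to (1,4)(W), (5,3)(W), (5,2)(W), (4,3)(W); every one is W ⇒ L
(5,7): moves to (1,7)(W), (5,6)(W), (5,5)(W), (5,2)(W), (4,6)(W); every one is W ⇒ L
(6,1): moves to (2,1)(W), (6,0)(W), (5,0)(W); every one is W ⇒ L
(6,4): moves to (2,4)(W), (6,3)(W), (6,2)(W), (5,3)(W); every one is W ⇒ L
(6,7): moves to (2,7)(W), (6,6)(W), (6,5)(W), (6,2)(W), (5,6)(W); every one is W ⇒ L
(7,1): moves to (3,1)(W), (7,0)(W), (6,0)(W); every one is W ⇒ L
(7,4): moves to (3,4)(W), (7,3)(W), (7,2)(W), (6,3)(W); every one is W ⇒ L
(7,7): moves to (3,7)(W), (7,6)(W), (7,5)(W), (7,2)(W), (6,6)(W); every one is W ⇒ L
(8,0): the only move is to (4,0)(W), a W ⇒ L
(8,3): moves to (4,3)(W), (8,2)(W), (8,1)(W), (7,2)(W); every one is W ⇒ L
(8,6): moves to (4,6)(W), (8,5)(W), (8,4)(W), (8,1)(W), (7,5)(W); every one is W ⇒ L
Every other cell has at least one move into one of the L cells above, so it is W.
L cells per row: a=0: 3, a=1: 3, a=2: 3, a=3: 3, a=4: 2, a=5: 3, a=6: 3, a=7: 3, a=8: 3; total 26.

26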